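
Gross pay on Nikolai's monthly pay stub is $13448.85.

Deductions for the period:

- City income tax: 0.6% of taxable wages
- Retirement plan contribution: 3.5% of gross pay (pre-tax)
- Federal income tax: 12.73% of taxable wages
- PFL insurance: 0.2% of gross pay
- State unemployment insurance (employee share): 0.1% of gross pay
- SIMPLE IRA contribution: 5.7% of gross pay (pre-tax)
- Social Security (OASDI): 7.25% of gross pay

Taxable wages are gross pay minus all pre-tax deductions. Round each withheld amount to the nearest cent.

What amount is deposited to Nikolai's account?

Retirement plan contribution: $13448.85 × 0.035 = $470.71
SIMPLE IRA contribution: $13448.85 × 0.057 = $766.58
Pre-tax total = $470.71 + $766.58 = $1237.29
Taxable wages = $13448.85 − $1237.29 = $12211.56
Federal income tax: $12211.56 × 0.1273 = $1554.53
City income tax: $12211.56 × 0.006 = $73.27
PFL insurance: $13448.85 × 0.002 = $26.90
Social Security (OASDI): $13448.85 × 0.0725 = $975.04
State unemployment insurance (employee share): $13448.85 × 0.001 = $13.45
Total deductions = $470.71 + $766.58 + $1554.53 + $73.27 + $26.90 + $975.04 + $13.45 = $3880.48
Net pay = $13448.85 − $3880.48 = $9568.37

$9568.37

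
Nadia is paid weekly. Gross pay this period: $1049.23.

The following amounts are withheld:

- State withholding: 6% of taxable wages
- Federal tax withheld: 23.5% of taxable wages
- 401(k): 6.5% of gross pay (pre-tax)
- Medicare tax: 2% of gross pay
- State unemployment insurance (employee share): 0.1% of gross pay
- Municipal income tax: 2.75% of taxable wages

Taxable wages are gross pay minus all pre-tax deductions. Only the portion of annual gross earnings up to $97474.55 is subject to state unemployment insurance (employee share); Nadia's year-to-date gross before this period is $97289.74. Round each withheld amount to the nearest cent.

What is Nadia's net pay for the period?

401(k): $1049.23 × 0.065 = $68.20
Taxable wages = $1049.23 − $68.20 = $981.03
Municipal income tax: $981.03 × 0.0275 = $26.98
Federal tax withheld: $981.03 × 0.235 = $230.54
State withholding: $981.03 × 0.06 = $58.86
State unemployment insurance (employee share): only $97474.55 − $97289.74 = $184.81 of this check is subject → $184.81 × 0.001 = $0.18
Medicare tax: $1049.23 × 0.02 = $20.98
Total deductions = $68.20 + $26.98 + $230.54 + $58.86 + $0.18 + $20.98 = $405.74
Net pay = $1049.23 − $405.74 = $643.49

$643.49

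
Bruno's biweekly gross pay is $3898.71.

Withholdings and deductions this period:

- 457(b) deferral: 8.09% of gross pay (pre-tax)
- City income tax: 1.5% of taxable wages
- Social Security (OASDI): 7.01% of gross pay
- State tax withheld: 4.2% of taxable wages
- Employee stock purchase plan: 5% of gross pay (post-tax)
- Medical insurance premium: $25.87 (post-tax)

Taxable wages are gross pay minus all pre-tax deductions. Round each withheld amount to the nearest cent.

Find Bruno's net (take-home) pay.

$2884.94

457(b) deferral: $3898.71 × 0.0809 = $315.41
Taxable wages = $3898.71 − $315.41 = $3583.30
State tax withheld: $3583.30 × 0.042 = $150.50
City income tax: $3583.30 × 0.015 = $53.75
Social Security (OASDI): $3898.71 × 0.0701 = $273.30
Medical insurance premium: $25.87
Employee stock purchase plan: $3898.71 × 0.05 = $194.94
Total deductions = $315.41 + $150.50 + $53.75 + $273.30 + $25.87 + $194.94 = $1013.77
Net pay = $3898.71 − $1013.77 = $2884.94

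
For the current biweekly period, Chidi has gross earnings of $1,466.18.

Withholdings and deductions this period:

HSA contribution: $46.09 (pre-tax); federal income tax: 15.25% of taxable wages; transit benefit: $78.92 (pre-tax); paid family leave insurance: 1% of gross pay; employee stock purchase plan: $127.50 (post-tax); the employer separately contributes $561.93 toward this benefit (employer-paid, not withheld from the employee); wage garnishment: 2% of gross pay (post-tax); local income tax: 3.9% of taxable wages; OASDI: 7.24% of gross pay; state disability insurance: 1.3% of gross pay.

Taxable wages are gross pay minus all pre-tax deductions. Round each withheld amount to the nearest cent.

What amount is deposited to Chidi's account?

HSA contribution: $46.09
Transit benefit: $78.92
Pre-tax total = $46.09 + $78.92 = $125.01
Taxable wages = $1,466.18 − $125.01 = $1,341.17
Local income tax: $1,341.17 × 0.039 = $52.31
Federal income tax: $1,341.17 × 0.1525 = $204.53
Paid family leave insurance: $1,466.18 × 0.01 = $14.66
State disability insurance: $1,466.18 × 0.013 = $19.06
OASDI: $1,466.18 × 0.0724 = $106.15
Wage garnishment: $1,466.18 × 0.02 = $29.32
Employee stock purchase plan: $127.50
(Employer's $561.93 toward employee stock purchase plan is not withheld from the employee.)
Total deductions = $46.09 + $78.92 + $52.31 + $204.53 + $14.66 + $19.06 + $106.15 + $29.32 + $127.50 = $678.54
Net pay = $1,466.18 − $678.54 = $787.64

$787.64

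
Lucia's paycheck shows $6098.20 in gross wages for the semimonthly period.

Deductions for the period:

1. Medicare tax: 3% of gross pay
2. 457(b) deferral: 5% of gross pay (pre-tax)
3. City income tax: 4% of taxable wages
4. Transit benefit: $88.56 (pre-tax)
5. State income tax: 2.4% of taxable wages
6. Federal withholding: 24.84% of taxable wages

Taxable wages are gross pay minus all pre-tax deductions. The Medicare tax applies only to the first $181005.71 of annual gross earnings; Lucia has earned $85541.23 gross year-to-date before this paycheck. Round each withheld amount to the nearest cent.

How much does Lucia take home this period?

Transit benefit: $88.56
457(b) deferral: $6098.20 × 0.05 = $304.91
Pre-tax total = $88.56 + $304.91 = $393.47
Taxable wages = $6098.20 − $393.47 = $5704.73
City income tax: $5704.73 × 0.04 = $228.19
State income tax: $5704.73 × 0.024 = $136.91
Federal withholding: $5704.73 × 0.2484 = $1417.05
Medicare tax: cap not yet reached, full $6098.20 is subject → $6098.20 × 0.03 = $182.95
Total deductions = $88.56 + $304.91 + $228.19 + $136.91 + $1417.05 + $182.95 = $2358.57
Net pay = $6098.20 − $2358.57 = $3739.63

$3739.63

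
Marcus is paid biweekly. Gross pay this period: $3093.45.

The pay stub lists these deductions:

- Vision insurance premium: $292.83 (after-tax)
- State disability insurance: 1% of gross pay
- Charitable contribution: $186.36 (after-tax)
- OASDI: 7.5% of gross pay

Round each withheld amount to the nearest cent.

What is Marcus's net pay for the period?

$2351.32

OASDI: $3093.45 × 0.075 = $232.01
State disability insurance: $3093.45 × 0.01 = $30.93
Vision insurance premium: $292.83
Charitable contribution: $186.36
Total deductions = $232.01 + $30.93 + $292.83 + $186.36 = $742.13
Net pay = $3093.45 − $742.13 = $2351.32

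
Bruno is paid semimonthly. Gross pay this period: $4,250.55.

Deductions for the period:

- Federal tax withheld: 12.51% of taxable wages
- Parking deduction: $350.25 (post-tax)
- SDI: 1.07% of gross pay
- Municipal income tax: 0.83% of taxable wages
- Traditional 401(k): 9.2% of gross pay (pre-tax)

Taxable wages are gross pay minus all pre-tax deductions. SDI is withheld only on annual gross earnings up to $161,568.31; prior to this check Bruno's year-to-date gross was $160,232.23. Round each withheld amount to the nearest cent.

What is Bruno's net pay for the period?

Traditional 401(k): $4,250.55 × 0.092 = $391.05
Taxable wages = $4,250.55 − $391.05 = $3,859.50
Federal tax withheld: $3,859.50 × 0.1251 = $482.82
Municipal income tax: $3,859.50 × 0.0083 = $32.03
SDI: only $161,568.31 − $160,232.23 = $1,336.08 of this check is subject → $1,336.08 × 0.0107 = $14.30
Parking deduction: $350.25
Total deductions = $391.05 + $482.82 + $32.03 + $14.30 + $350.25 = $1,270.45
Net pay = $4,250.55 − $1,270.45 = $2,980.10

$2,980.10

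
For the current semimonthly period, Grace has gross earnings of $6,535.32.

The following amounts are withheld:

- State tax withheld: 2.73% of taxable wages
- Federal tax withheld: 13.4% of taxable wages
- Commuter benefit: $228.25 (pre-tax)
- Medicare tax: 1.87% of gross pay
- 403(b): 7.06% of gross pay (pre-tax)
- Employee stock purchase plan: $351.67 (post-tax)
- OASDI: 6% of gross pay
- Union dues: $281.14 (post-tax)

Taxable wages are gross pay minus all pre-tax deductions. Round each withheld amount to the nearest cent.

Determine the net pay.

$3,755.63

Commuter benefit: $228.25
403(b): $6,535.32 × 0.0706 = $461.39
Pre-tax total = $228.25 + $461.39 = $689.64
Taxable wages = $6,535.32 − $689.64 = $5,845.68
State tax withheld: $5,845.68 × 0.0273 = $159.59
Federal tax withheld: $5,845.68 × 0.134 = $783.32
Medicare tax: $6,535.32 × 0.0187 = $122.21
OASDI: $6,535.32 × 0.06 = $392.12
Union dues: $281.14
Employee stock purchase plan: $351.67
Total deductions = $228.25 + $461.39 + $159.59 + $783.32 + $122.21 + $392.12 + $281.14 + $351.67 = $2,779.69
Net pay = $6,535.32 − $2,779.69 = $3,755.63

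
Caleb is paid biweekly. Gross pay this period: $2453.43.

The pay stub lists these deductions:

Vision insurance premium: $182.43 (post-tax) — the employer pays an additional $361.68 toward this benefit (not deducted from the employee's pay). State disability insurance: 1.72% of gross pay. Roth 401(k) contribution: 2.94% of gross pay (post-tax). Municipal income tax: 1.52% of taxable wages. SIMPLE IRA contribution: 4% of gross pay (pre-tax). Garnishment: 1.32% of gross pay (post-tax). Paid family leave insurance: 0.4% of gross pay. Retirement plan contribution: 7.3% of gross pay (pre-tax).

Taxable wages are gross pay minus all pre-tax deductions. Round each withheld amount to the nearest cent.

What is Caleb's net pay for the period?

SIMPLE IRA contribution: $2453.43 × 0.04 = $98.14
Retirement plan contribution: $2453.43 × 0.073 = $179.10
Pre-tax total = $98.14 + $179.10 = $277.24
Taxable wages = $2453.43 − $277.24 = $2176.19
Municipal income tax: $2176.19 × 0.0152 = $33.08
State disability insurance: $2453.43 × 0.0172 = $42.20
Paid family leave insurance: $2453.43 × 0.004 = $9.81
Roth 401(k) contribution: $2453.43 × 0.0294 = $72.13
Garnishment: $2453.43 × 0.0132 = $32.39
Vision insurance premium: $182.43
(Employer's $361.68 toward vision insurance premium is not withheld from the employee.)
Total deductions = $98.14 + $179.10 + $33.08 + $42.20 + $9.81 + $72.13 + $32.39 + $182.43 = $649.28
Net pay = $2453.43 − $649.28 = $1804.15

$1804.15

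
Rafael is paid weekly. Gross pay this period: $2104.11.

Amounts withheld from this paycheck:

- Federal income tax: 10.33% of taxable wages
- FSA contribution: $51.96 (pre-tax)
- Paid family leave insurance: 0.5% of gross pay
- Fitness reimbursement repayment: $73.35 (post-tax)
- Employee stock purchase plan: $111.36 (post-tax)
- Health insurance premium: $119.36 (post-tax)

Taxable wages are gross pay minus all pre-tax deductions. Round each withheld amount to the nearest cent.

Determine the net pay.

FSA contribution: $51.96
Taxable wages = $2104.11 − $51.96 = $2052.15
Federal income tax: $2052.15 × 0.1033 = $211.99
Paid family leave insurance: $2104.11 × 0.005 = $10.52
Fitness reimbursement repayment: $73.35
Health insurance premium: $119.36
Employee stock purchase plan: $111.36
Total deductions = $51.96 + $211.99 + $10.52 + $73.35 + $119.36 + $111.36 = $578.54
Net pay = $2104.11 − $578.54 = $1525.57

$1525.57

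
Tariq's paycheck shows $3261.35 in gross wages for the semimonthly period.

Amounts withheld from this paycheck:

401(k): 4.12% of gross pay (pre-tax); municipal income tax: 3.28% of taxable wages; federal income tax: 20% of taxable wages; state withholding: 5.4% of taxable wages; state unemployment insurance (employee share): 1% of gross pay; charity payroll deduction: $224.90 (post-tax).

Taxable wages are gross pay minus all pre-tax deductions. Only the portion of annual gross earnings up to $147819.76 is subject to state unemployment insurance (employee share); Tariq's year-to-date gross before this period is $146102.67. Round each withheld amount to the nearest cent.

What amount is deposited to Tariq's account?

401(k): $3261.35 × 0.0412 = $134.37
Taxable wages = $3261.35 − $134.37 = $3126.98
State withholding: $3126.98 × 0.054 = $168.86
Federal income tax: $3126.98 × 0.2 = $625.40
Municipal income tax: $3126.98 × 0.0328 = $102.56
State unemployment insurance (employee share): only $147819.76 − $146102.67 = $1717.09 of this check is subject → $1717.09 × 0.01 = $17.17
Charity payroll deduction: $224.90
Total deductions = $134.37 + $168.86 + $625.40 + $102.56 + $17.17 + $224.90 = $1273.26
Net pay = $3261.35 − $1273.26 = $1988.09

$1988.09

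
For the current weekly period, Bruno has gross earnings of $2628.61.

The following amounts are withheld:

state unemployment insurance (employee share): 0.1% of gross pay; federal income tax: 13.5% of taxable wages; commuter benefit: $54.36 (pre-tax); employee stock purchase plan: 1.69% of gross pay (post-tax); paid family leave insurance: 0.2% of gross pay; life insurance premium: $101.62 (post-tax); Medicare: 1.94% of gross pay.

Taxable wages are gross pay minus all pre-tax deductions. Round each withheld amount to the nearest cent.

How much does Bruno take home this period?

$2021.80

Commuter benefit: $54.36
Taxable wages = $2628.61 − $54.36 = $2574.25
Federal income tax: $2574.25 × 0.135 = $347.52
State unemployment insurance (employee share): $2628.61 × 0.001 = $2.63
Paid family leave insurance: $2628.61 × 0.002 = $5.26
Medicare: $2628.61 × 0.0194 = $51.00
Life insurance premium: $101.62
Employee stock purchase plan: $2628.61 × 0.0169 = $44.42
Total deductions = $54.36 + $347.52 + $2.63 + $5.26 + $51.00 + $101.62 + $44.42 = $606.81
Net pay = $2628.61 − $606.81 = $2021.80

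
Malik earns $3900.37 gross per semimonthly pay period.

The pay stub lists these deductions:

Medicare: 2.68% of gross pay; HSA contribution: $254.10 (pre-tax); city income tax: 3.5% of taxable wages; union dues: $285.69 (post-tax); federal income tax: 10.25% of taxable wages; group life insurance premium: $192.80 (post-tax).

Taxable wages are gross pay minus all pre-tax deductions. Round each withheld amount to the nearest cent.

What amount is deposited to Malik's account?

HSA contribution: $254.10
Taxable wages = $3900.37 − $254.10 = $3646.27
City income tax: $3646.27 × 0.035 = $127.62
Federal income tax: $3646.27 × 0.1025 = $373.74
Medicare: $3900.37 × 0.0268 = $104.53
Group life insurance premium: $192.80
Union dues: $285.69
Total deductions = $254.10 + $127.62 + $373.74 + $104.53 + $192.80 + $285.69 = $1338.48
Net pay = $3900.37 − $1338.48 = $2561.89

$2561.89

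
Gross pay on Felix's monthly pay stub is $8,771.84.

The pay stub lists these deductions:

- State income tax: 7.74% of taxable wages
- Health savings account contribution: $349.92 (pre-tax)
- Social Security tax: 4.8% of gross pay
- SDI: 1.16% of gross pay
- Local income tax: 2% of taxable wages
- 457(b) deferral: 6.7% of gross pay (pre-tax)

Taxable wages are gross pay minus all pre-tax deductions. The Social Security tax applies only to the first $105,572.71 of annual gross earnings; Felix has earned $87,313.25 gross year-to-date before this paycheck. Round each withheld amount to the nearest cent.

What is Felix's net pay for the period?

$6,548.36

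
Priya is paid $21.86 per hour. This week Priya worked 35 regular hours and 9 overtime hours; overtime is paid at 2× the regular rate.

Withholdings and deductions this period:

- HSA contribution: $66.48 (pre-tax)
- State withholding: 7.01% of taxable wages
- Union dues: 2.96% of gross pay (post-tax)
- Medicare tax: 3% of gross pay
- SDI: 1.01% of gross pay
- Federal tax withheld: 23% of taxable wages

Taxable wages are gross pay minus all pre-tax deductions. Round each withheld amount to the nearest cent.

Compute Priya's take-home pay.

Regular pay: 35 × $21.86 = $765.10
Overtime pay: 9 × $21.86 × 2 = $393.48
Gross pay = $765.10 + $393.48 = $1158.58
HSA contribution: $66.48
Taxable wages = $1158.58 − $66.48 = $1092.10
State withholding: $1092.10 × 0.0701 = $76.56
Federal tax withheld: $1092.10 × 0.23 = $251.18
SDI: $1158.58 × 0.0101 = $11.70
Medicare tax: $1158.58 × 0.03 = $34.76
Union dues: $1158.58 × 0.0296 = $34.29
Total deductions = $66.48 + $76.56 + $251.18 + $11.70 + $34.76 + $34.29 = $474.97
Net pay = $1158.58 − $474.97 = $683.61

$683.61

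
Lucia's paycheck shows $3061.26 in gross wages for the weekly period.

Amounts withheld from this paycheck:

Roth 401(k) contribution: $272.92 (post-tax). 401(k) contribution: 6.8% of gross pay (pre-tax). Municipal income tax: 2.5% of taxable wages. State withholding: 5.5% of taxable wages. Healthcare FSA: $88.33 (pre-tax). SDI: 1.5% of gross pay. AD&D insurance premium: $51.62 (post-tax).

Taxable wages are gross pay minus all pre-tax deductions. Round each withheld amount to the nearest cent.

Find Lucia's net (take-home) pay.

$2173.12

Healthcare FSA: $88.33
401(k) contribution: $3061.26 × 0.068 = $208.17
Pre-tax total = $88.33 + $208.17 = $296.50
Taxable wages = $3061.26 − $296.50 = $2764.76
State withholding: $2764.76 × 0.055 = $152.06
Municipal income tax: $2764.76 × 0.025 = $69.12
SDI: $3061.26 × 0.015 = $45.92
AD&D insurance premium: $51.62
Roth 401(k) contribution: $272.92
Total deductions = $88.33 + $208.17 + $152.06 + $69.12 + $45.92 + $51.62 + $272.92 = $888.14
Net pay = $3061.26 − $888.14 = $2173.12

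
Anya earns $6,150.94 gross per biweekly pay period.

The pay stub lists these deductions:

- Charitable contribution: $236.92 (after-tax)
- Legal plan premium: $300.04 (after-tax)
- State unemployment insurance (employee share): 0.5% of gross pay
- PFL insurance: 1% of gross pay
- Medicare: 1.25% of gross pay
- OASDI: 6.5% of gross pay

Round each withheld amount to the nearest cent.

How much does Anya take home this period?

PFL insurance: $6,150.94 × 0.01 = $61.51
OASDI: $6,150.94 × 0.065 = $399.81
State unemployment insurance (employee share): $6,150.94 × 0.005 = $30.75
Medicare: $6,150.94 × 0.0125 = $76.89
Charitable contribution: $236.92
Legal plan premium: $300.04
Total deductions = $61.51 + $399.81 + $30.75 + $76.89 + $236.92 + $300.04 = $1,105.92
Net pay = $6,150.94 − $1,105.92 = $5,045.02

$5,045.02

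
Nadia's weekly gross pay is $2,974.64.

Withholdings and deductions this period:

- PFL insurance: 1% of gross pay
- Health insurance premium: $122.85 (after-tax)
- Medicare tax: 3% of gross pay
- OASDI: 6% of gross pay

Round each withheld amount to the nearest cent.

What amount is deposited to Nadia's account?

$2,554.32

Medicare tax: $2,974.64 × 0.03 = $89.24
PFL insurance: $2,974.64 × 0.01 = $29.75
OASDI: $2,974.64 × 0.06 = $178.48
Health insurance premium: $122.85
Total deductions = $89.24 + $29.75 + $178.48 + $122.85 = $420.32
Net pay = $2,974.64 − $420.32 = $2,554.32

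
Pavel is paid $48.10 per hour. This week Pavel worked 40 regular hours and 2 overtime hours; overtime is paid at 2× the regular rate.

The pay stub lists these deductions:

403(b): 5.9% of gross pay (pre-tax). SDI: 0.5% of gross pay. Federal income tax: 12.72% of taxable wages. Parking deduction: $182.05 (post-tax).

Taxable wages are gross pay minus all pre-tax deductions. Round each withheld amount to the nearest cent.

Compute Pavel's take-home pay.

$1,545.58

Regular pay: 40 × $48.10 = $1,924.00
Overtime pay: 2 × $48.10 × 2 = $192.40
Gross pay = $1,924.00 + $192.40 = $2,116.40
403(b): $2,116.40 × 0.059 = $124.87
Taxable wages = $2,116.40 − $124.87 = $1,991.53
Federal income tax: $1,991.53 × 0.1272 = $253.32
SDI: $2,116.40 × 0.005 = $10.58
Parking deduction: $182.05
Total deductions = $124.87 + $253.32 + $10.58 + $182.05 = $570.82
Net pay = $2,116.40 − $570.82 = $1,545.58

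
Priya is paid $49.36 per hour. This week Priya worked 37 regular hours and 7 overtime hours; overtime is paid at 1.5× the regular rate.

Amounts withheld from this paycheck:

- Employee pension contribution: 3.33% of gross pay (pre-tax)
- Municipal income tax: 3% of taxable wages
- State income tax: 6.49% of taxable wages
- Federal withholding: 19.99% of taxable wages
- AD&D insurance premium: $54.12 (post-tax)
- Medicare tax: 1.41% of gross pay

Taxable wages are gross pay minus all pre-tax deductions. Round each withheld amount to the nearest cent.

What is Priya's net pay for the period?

Regular pay: 37 × $49.36 = $1826.32
Overtime pay: 7 × $49.36 × 1.5 = $518.28
Gross pay = $1826.32 + $518.28 = $2344.60
Employee pension contribution: $2344.60 × 0.0333 = $78.08
Taxable wages = $2344.60 − $78.08 = $2266.52
State income tax: $2266.52 × 0.0649 = $147.10
Municipal income tax: $2266.52 × 0.03 = $68.00
Federal withholding: $2266.52 × 0.1999 = $453.08
Medicare tax: $2344.60 × 0.0141 = $33.06
AD&D insurance premium: $54.12
Total deductions = $78.08 + $147.10 + $68.00 + $453.08 + $33.06 + $54.12 = $833.44
Net pay = $2344.60 − $833.44 = $1511.16

$1511.16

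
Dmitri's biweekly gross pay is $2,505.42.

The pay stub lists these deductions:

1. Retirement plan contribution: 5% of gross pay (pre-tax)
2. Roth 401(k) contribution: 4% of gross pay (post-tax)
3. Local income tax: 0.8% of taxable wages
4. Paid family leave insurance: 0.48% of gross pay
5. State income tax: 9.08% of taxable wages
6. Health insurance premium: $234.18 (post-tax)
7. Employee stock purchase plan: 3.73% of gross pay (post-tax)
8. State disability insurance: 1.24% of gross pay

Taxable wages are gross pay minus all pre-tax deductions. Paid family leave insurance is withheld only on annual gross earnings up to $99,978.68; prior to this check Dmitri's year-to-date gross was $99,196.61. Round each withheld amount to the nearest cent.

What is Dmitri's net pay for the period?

$1,682.32

Retirement plan contribution: $2,505.42 × 0.05 = $125.27
Taxable wages = $2,505.42 − $125.27 = $2,380.15
State income tax: $2,380.15 × 0.0908 = $216.12
Local income tax: $2,380.15 × 0.008 = $19.04
Paid family leave insurance: only $99,978.68 − $99,196.61 = $782.07 of this check is subject → $782.07 × 0.0048 = $3.75
State disability insurance: $2,505.42 × 0.0124 = $31.07
Health insurance premium: $234.18
Employee stock purchase plan: $2,505.42 × 0.0373 = $93.45
Roth 401(k) contribution: $2,505.42 × 0.04 = $100.22
Total deductions = $125.27 + $216.12 + $19.04 + $3.75 + $31.07 + $234.18 + $93.45 + $100.22 = $823.10
Net pay = $2,505.42 − $823.10 = $1,682.32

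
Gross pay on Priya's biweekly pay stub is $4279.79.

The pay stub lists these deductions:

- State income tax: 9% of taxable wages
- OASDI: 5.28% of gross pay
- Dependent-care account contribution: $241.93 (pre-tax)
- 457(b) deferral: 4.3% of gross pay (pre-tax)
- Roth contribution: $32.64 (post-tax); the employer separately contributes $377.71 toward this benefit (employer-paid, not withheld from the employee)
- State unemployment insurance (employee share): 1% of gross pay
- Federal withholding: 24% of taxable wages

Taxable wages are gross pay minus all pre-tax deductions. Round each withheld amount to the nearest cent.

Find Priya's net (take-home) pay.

$2280.66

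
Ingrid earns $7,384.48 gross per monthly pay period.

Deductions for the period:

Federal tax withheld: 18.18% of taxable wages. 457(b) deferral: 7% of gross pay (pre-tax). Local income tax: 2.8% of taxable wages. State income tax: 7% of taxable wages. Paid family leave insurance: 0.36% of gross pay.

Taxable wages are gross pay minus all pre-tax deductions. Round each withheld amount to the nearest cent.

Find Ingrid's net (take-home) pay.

457(b) deferral: $7,384.48 × 0.07 = $516.91
Taxable wages = $7,384.48 − $516.91 = $6,867.57
State income tax: $6,867.57 × 0.07 = $480.73
Local income tax: $6,867.57 × 0.028 = $192.29
Federal tax withheld: $6,867.57 × 0.1818 = $1,248.52
Paid family leave insurance: $7,384.48 × 0.0036 = $26.58
Total deductions = $516.91 + $480.73 + $192.29 + $1,248.52 + $26.58 = $2,465.03
Net pay = $7,384.48 − $2,465.03 = $4,919.45

$4,919.45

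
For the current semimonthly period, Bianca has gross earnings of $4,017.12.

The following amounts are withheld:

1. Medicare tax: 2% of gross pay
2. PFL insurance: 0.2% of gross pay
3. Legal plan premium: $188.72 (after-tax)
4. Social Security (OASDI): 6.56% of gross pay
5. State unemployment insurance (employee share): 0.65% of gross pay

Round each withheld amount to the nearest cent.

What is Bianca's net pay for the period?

PFL insurance: $4,017.12 × 0.002 = $8.03
Social Security (OASDI): $4,017.12 × 0.0656 = $263.52
Medicare tax: $4,017.12 × 0.02 = $80.34
State unemployment insurance (employee share): $4,017.12 × 0.0065 = $26.11
Legal plan premium: $188.72
Total deductions = $8.03 + $263.52 + $80.34 + $26.11 + $188.72 = $566.72
Net pay = $4,017.12 − $566.72 = $3,450.40

$3,450.40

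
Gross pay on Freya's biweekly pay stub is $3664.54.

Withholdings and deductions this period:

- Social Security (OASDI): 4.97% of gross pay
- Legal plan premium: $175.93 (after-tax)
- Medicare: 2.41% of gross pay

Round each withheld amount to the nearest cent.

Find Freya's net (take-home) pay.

$3218.16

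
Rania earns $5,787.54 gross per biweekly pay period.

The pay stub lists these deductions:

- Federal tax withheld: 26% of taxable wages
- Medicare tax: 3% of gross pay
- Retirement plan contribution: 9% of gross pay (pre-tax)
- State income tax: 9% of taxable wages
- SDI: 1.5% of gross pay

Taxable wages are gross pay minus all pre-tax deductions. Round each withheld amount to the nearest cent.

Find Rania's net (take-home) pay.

Retirement plan contribution: $5,787.54 × 0.09 = $520.88
Taxable wages = $5,787.54 − $520.88 = $5,266.66
Federal tax withheld: $5,266.66 × 0.26 = $1,369.33
State income tax: $5,266.66 × 0.09 = $474.00
SDI: $5,787.54 × 0.015 = $86.81
Medicare tax: $5,787.54 × 0.03 = $173.63
Total deductions = $520.88 + $1,369.33 + $474.00 + $86.81 + $173.63 = $2,624.65
Net pay = $5,787.54 − $2,624.65 = $3,162.89

$3,162.89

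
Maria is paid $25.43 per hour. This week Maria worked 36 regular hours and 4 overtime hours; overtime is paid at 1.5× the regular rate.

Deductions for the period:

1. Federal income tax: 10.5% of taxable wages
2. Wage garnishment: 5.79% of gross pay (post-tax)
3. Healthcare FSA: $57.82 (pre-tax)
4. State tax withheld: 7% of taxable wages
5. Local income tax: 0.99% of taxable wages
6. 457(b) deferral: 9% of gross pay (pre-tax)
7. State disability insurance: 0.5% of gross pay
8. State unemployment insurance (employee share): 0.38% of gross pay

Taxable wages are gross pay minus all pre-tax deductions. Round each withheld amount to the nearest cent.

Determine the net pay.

Regular pay: 36 × $25.43 = $915.48
Overtime pay: 4 × $25.43 × 1.5 = $152.58
Gross pay = $915.48 + $152.58 = $1068.06
457(b) deferral: $1068.06 × 0.09 = $96.13
Healthcare FSA: $57.82
Pre-tax total = $96.13 + $57.82 = $153.95
Taxable wages = $1068.06 − $153.95 = $914.11
Local income tax: $914.11 × 0.0099 = $9.05
State tax withheld: $914.11 × 0.07 = $63.99
Federal income tax: $914.11 × 0.105 = $95.98
State disability insurance: $1068.06 × 0.005 = $5.34
State unemployment insurance (employee share): $1068.06 × 0.0038 = $4.06
Wage garnishment: $1068.06 × 0.0579 = $61.84
Total deductions = $96.13 + $57.82 + $9.05 + $63.99 + $95.98 + $5.34 + $4.06 + $61.84 = $394.21
Net pay = $1068.06 − $394.21 = $673.85

$673.85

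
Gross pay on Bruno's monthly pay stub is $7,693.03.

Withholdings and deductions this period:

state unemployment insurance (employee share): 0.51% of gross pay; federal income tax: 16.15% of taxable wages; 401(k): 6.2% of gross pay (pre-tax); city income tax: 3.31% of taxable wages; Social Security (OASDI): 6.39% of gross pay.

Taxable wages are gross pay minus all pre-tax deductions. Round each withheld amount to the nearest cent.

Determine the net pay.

$5,281.01

401(k): $7,693.03 × 0.062 = $476.97
Taxable wages = $7,693.03 − $476.97 = $7,216.06
Federal income tax: $7,216.06 × 0.1615 = $1,165.39
City income tax: $7,216.06 × 0.0331 = $238.85
State unemployment insurance (employee share): $7,693.03 × 0.0051 = $39.23
Social Security (OASDI): $7,693.03 × 0.0639 = $491.58
Total deductions = $476.97 + $1,165.39 + $238.85 + $39.23 + $491.58 = $2,412.02
Net pay = $7,693.03 − $2,412.02 = $5,281.01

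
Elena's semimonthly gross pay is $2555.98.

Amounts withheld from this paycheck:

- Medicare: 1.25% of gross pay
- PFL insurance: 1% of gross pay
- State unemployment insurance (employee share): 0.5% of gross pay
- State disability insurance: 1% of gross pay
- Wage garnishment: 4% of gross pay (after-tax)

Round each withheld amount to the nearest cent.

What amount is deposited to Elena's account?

State disability insurance: $2555.98 × 0.01 = $25.56
PFL insurance: $2555.98 × 0.01 = $25.56
State unemployment insurance (employee share): $2555.98 × 0.005 = $12.78
Medicare: $2555.98 × 0.0125 = $31.95
Wage garnishment: $2555.98 × 0.04 = $102.24
Total deductions = $25.56 + $25.56 + $12.78 + $31.95 + $102.24 = $198.09
Net pay = $2555.98 − $198.09 = $2357.89

$2357.89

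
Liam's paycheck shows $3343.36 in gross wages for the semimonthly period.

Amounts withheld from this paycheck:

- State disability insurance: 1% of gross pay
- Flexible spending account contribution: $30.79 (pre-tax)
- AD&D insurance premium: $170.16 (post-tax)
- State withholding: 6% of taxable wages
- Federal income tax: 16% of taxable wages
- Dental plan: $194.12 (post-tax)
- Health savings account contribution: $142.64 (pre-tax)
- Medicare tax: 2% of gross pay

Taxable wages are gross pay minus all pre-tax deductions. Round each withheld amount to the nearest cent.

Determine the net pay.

$2007.96

Flexible spending account contribution: $30.79
Health savings account contribution: $142.64
Pre-tax total = $30.79 + $142.64 = $173.43
Taxable wages = $3343.36 − $173.43 = $3169.93
Federal income tax: $3169.93 × 0.16 = $507.19
State withholding: $3169.93 × 0.06 = $190.20
State disability insurance: $3343.36 × 0.01 = $33.43
Medicare tax: $3343.36 × 0.02 = $66.87
AD&D insurance premium: $170.16
Dental plan: $194.12
Total deductions = $30.79 + $142.64 + $507.19 + $190.20 + $33.43 + $66.87 + $170.16 + $194.12 = $1335.40
Net pay = $3343.36 − $1335.40 = $2007.96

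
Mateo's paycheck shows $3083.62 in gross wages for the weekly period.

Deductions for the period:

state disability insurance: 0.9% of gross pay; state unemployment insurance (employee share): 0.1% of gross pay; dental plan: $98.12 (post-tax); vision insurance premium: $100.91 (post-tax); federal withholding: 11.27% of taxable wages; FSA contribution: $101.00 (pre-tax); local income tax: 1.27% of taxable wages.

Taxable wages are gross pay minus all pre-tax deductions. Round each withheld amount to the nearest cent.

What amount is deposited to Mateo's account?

$2378.74

FSA contribution: $101.00
Taxable wages = $3083.62 − $101.00 = $2982.62
Federal withholding: $2982.62 × 0.1127 = $336.14
Local income tax: $2982.62 × 0.0127 = $37.88
State unemployment insurance (employee share): $3083.62 × 0.001 = $3.08
State disability insurance: $3083.62 × 0.009 = $27.75
Vision insurance premium: $100.91
Dental plan: $98.12
Total deductions = $101.00 + $336.14 + $37.88 + $3.08 + $27.75 + $100.91 + $98.12 = $704.88
Net pay = $3083.62 − $704.88 = $2378.74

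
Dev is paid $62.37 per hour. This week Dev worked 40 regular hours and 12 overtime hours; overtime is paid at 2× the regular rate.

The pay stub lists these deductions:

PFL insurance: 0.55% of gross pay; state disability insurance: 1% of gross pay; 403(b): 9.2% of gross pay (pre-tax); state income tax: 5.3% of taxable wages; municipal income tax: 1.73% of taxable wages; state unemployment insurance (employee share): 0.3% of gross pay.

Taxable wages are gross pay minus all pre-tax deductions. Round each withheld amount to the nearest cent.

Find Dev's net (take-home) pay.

$3295.80

Regular pay: 40 × $62.37 = $2494.80
Overtime pay: 12 × $62.37 × 2 = $1496.88
Gross pay = $2494.80 + $1496.88 = $3991.68
403(b): $3991.68 × 0.092 = $367.23
Taxable wages = $3991.68 − $367.23 = $3624.45
Municipal income tax: $3624.45 × 0.0173 = $62.70
State income tax: $3624.45 × 0.053 = $192.10
PFL insurance: $3991.68 × 0.0055 = $21.95
State unemployment insurance (employee share): $3991.68 × 0.003 = $11.98
State disability insurance: $3991.68 × 0.01 = $39.92
Total deductions = $367.23 + $62.70 + $192.10 + $21.95 + $11.98 + $39.92 = $695.88
Net pay = $3991.68 − $695.88 = $3295.80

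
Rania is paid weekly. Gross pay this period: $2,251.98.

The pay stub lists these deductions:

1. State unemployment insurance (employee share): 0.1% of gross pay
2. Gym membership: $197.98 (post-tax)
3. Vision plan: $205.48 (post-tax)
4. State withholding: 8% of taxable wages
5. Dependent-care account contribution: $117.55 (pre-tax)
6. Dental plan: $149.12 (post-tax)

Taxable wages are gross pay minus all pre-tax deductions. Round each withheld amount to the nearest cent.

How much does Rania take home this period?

$1,408.85

Dependent-care account contribution: $117.55
Taxable wages = $2,251.98 − $117.55 = $2,134.43
State withholding: $2,134.43 × 0.08 = $170.75
State unemployment insurance (employee share): $2,251.98 × 0.001 = $2.25
Dental plan: $149.12
Vision plan: $205.48
Gym membership: $197.98
Total deductions = $117.55 + $170.75 + $2.25 + $149.12 + $205.48 + $197.98 = $843.13
Net pay = $2,251.98 − $843.13 = $1,408.85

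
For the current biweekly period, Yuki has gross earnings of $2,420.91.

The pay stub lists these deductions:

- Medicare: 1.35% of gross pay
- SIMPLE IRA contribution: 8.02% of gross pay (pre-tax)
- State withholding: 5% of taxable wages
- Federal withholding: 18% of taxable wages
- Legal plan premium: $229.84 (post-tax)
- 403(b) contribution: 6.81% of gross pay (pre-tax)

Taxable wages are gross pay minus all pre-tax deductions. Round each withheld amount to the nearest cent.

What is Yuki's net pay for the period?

403(b) contribution: $2,420.91 × 0.0681 = $164.86
SIMPLE IRA contribution: $2,420.91 × 0.0802 = $194.16
Pre-tax total = $164.86 + $194.16 = $359.02
Taxable wages = $2,420.91 − $359.02 = $2,061.89
Federal withholding: $2,061.89 × 0.18 = $371.14
State withholding: $2,061.89 × 0.05 = $103.09
Medicare: $2,420.91 × 0.0135 = $32.68
Legal plan premium: $229.84
Total deductions = $164.86 + $194.16 + $371.14 + $103.09 + $32.68 + $229.84 = $1,095.77
Net pay = $2,420.91 − $1,095.77 = $1,325.14

$1,325.14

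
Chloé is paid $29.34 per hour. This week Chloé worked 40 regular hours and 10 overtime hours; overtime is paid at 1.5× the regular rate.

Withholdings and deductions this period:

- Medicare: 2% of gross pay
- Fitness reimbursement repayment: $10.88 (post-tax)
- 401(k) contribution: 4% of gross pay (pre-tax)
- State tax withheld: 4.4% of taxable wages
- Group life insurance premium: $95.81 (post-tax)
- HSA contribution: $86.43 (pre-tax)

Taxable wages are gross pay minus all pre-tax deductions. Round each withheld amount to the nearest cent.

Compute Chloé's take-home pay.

Regular pay: 40 × $29.34 = $1,173.60
Overtime pay: 10 × $29.34 × 1.5 = $440.10
Gross pay = $1,173.60 + $440.10 = $1,613.70
HSA contribution: $86.43
401(k) contribution: $1,613.70 × 0.04 = $64.55
Pre-tax total = $86.43 + $64.55 = $150.98
Taxable wages = $1,613.70 − $150.98 = $1,462.72
State tax withheld: $1,462.72 × 0.044 = $64.36
Medicare: $1,613.70 × 0.02 = $32.27
Fitness reimbursement repayment: $10.88
Group life insurance premium: $95.81
Total deductions = $86.43 + $64.55 + $64.36 + $32.27 + $10.88 + $95.81 = $354.30
Net pay = $1,613.70 − $354.30 = $1,259.40

$1,259.40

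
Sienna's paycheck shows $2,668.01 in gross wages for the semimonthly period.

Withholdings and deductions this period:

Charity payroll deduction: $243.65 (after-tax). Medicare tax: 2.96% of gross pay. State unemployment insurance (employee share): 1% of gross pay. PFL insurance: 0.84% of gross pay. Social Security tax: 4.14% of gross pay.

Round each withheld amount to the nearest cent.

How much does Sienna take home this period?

PFL insurance: $2,668.01 × 0.0084 = $22.41
Medicare tax: $2,668.01 × 0.0296 = $78.97
Social Security tax: $2,668.01 × 0.0414 = $110.46
State unemployment insurance (employee share): $2,668.01 × 0.01 = $26.68
Charity payroll deduction: $243.65
Total deductions = $22.41 + $78.97 + $110.46 + $26.68 + $243.65 = $482.17
Net pay = $2,668.01 − $482.17 = $2,185.84

$2,185.84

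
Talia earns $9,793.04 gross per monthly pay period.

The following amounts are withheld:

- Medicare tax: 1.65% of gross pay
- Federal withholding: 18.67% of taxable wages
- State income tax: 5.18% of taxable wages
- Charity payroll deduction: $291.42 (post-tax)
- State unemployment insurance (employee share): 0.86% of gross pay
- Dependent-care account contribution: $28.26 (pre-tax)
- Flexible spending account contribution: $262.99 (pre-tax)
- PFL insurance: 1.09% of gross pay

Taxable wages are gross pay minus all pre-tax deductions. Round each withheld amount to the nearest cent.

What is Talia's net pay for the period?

$6,591.65

Dependent-care account contribution: $28.26
Flexible spending account contribution: $262.99
Pre-tax total = $28.26 + $262.99 = $291.25
Taxable wages = $9,793.04 − $291.25 = $9,501.79
Federal withholding: $9,501.79 × 0.1867 = $1,773.98
State income tax: $9,501.79 × 0.0518 = $492.19
State unemployment insurance (employee share): $9,793.04 × 0.0086 = $84.22
Medicare tax: $9,793.04 × 0.0165 = $161.59
PFL insurance: $9,793.04 × 0.0109 = $106.74
Charity payroll deduction: $291.42
Total deductions = $28.26 + $262.99 + $1,773.98 + $492.19 + $84.22 + $161.59 + $106.74 + $291.42 = $3,201.39
Net pay = $9,793.04 − $3,201.39 = $6,591.65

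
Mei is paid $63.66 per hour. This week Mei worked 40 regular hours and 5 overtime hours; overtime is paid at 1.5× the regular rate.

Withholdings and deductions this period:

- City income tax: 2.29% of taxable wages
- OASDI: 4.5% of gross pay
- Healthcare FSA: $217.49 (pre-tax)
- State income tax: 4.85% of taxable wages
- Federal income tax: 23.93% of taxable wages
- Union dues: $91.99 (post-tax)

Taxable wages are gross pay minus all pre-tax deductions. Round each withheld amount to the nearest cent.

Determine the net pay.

$1,706.36

Regular pay: 40 × $63.66 = $2,546.40
Overtime pay: 5 × $63.66 × 1.5 = $477.45
Gross pay = $2,546.40 + $477.45 = $3,023.85
Healthcare FSA: $217.49
Taxable wages = $3,023.85 − $217.49 = $2,806.36
City income tax: $2,806.36 × 0.0229 = $64.27
State income tax: $2,806.36 × 0.0485 = $136.11
Federal income tax: $2,806.36 × 0.2393 = $671.56
OASDI: $3,023.85 × 0.045 = $136.07
Union dues: $91.99
Total deductions = $217.49 + $64.27 + $136.11 + $671.56 + $136.07 + $91.99 = $1,317.49
Net pay = $3,023.85 − $1,317.49 = $1,706.36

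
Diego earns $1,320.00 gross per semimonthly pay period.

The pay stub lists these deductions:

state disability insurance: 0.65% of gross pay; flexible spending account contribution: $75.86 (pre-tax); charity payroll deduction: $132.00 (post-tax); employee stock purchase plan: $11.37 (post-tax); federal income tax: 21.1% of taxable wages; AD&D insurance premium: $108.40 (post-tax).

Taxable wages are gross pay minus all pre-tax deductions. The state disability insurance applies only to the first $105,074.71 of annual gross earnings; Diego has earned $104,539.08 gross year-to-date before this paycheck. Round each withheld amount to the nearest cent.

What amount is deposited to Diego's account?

$726.38

Flexible spending account contribution: $75.86
Taxable wages = $1,320.00 − $75.86 = $1,244.14
Federal income tax: $1,244.14 × 0.211 = $262.51
State disability insurance: only $105,074.71 − $104,539.08 = $535.63 of this check is subject → $535.63 × 0.0065 = $3.48
AD&D insurance premium: $108.40
Charity payroll deduction: $132.00
Employee stock purchase plan: $11.37
Total deductions = $75.86 + $262.51 + $3.48 + $108.40 + $132.00 + $11.37 = $593.62
Net pay = $1,320.00 − $593.62 = $726.38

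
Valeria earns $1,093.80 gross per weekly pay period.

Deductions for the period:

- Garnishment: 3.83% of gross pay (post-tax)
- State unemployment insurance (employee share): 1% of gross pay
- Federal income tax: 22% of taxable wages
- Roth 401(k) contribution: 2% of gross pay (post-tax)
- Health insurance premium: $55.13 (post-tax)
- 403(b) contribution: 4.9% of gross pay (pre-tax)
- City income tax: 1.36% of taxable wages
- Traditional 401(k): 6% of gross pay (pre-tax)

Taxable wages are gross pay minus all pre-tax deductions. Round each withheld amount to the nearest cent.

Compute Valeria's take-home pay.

$617.07

Traditional 401(k): $1,093.80 × 0.06 = $65.63
403(b) contribution: $1,093.80 × 0.049 = $53.60
Pre-tax total = $65.63 + $53.60 = $119.23
Taxable wages = $1,093.80 − $119.23 = $974.57
Federal income tax: $974.57 × 0.22 = $214.41
City income tax: $974.57 × 0.0136 = $13.25
State unemployment insurance (employee share): $1,093.80 × 0.01 = $10.94
Garnishment: $1,093.80 × 0.0383 = $41.89
Roth 401(k) contribution: $1,093.80 × 0.02 = $21.88
Health insurance premium: $55.13
Total deductions = $65.63 + $53.60 + $214.41 + $13.25 + $10.94 + $41.89 + $21.88 + $55.13 = $476.73
Net pay = $1,093.80 − $476.73 = $617.07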